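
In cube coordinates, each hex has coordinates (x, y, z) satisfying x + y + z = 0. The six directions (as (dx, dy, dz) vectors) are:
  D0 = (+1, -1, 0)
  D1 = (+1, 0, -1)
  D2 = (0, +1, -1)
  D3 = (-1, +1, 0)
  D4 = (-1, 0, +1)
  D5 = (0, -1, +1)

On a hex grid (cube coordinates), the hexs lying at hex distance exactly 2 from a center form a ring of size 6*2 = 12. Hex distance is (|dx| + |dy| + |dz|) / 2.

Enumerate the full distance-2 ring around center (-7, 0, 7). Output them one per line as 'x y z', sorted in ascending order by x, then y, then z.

Walk ring at distance 2 from (-7, 0, 7):
Start at center + D4*2 = (-9, 0, 9)
  hex 0: (-9, 0, 9)
  hex 1: (-8, -1, 9)
  hex 2: (-7, -2, 9)
  hex 3: (-6, -2, 8)
  hex 4: (-5, -2, 7)
  hex 5: (-5, -1, 6)
  hex 6: (-5, 0, 5)
  hex 7: (-6, 1, 5)
  hex 8: (-7, 2, 5)
  hex 9: (-8, 2, 6)
  hex 10: (-9, 2, 7)
  hex 11: (-9, 1, 8)
Sorted: 12 hexes.

Answer: -9 0 9
-9 1 8
-9 2 7
-8 -1 9
-8 2 6
-7 -2 9
-7 2 5
-6 -2 8
-6 1 5
-5 -2 7
-5 -1 6
-5 0 5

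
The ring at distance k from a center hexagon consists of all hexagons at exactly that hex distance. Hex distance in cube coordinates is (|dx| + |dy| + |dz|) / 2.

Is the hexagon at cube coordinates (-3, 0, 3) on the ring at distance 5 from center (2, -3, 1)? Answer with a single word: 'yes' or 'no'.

Answer: yes

Derivation:
|px - cx| = |-3 - 2| = 5
|py - cy| = |0 - (-3)| = 3
|pz - cz| = |3 - 1| = 2
distance = (5+3+2)/2 = 10/2 = 5
radius = 5; distance == radius -> yes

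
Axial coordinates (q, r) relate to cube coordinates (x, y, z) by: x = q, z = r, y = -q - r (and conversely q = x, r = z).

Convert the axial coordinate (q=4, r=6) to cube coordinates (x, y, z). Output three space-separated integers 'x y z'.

x = q = 4
z = r = 6
y = -x - z = -(4) - (6) = -10

Answer: 4 -10 6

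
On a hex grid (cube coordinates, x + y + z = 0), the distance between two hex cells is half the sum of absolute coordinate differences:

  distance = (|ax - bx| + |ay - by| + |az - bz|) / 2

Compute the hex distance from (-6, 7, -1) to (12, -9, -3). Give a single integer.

|ax - bx| = |-6 - 12| = 18
|ay - by| = |7 - (-9)| = 16
|az - bz| = |-1 - (-3)| = 2
distance = (18 + 16 + 2) / 2 = 36 / 2 = 18

Answer: 18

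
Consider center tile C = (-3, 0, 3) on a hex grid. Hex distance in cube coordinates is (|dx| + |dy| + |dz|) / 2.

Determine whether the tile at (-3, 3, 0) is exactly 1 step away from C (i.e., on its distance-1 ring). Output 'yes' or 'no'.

Answer: no

Derivation:
|px - cx| = |-3 - (-3)| = 0
|py - cy| = |3 - 0| = 3
|pz - cz| = |0 - 3| = 3
distance = (0+3+3)/2 = 6/2 = 3
radius = 1; distance != radius -> no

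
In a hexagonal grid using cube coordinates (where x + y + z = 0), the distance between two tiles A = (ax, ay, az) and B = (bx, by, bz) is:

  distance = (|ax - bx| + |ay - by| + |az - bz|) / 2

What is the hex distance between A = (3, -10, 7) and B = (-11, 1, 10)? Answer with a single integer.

Answer: 14

Derivation:
|ax - bx| = |3 - (-11)| = 14
|ay - by| = |-10 - 1| = 11
|az - bz| = |7 - 10| = 3
distance = (14 + 11 + 3) / 2 = 28 / 2 = 14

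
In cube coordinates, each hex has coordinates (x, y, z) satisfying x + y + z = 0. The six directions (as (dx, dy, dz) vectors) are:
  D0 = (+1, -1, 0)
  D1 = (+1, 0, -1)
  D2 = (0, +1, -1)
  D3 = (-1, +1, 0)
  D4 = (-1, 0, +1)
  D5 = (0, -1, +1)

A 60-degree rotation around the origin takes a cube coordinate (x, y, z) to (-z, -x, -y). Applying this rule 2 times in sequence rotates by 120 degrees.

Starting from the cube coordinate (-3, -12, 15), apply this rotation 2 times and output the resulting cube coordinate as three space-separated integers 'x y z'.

Start: (-3, -12, 15)
Step 1: (-3, -12, 15) -> (-(15), -(-3), -(-12)) = (-15, 3, 12)
Step 2: (-15, 3, 12) -> (-(12), -(-15), -(3)) = (-12, 15, -3)

Answer: -12 15 -3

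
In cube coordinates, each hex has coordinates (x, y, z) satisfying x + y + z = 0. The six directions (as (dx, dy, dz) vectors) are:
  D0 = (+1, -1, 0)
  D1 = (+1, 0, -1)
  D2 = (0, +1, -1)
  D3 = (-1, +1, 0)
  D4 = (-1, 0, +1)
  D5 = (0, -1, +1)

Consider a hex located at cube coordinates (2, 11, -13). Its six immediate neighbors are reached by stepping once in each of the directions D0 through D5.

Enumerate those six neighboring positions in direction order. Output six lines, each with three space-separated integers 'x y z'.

Answer: 3 10 -13
3 11 -14
2 12 -14
1 12 -13
1 11 -12
2 10 -12

Derivation:
Center: (2, 11, -13). Add each direction:
  D0: (2, 11, -13) + (1, -1, 0) = (3, 10, -13)
  D1: (2, 11, -13) + (1, 0, -1) = (3, 11, -14)
  D2: (2, 11, -13) + (0, 1, -1) = (2, 12, -14)
  D3: (2, 11, -13) + (-1, 1, 0) = (1, 12, -13)
  D4: (2, 11, -13) + (-1, 0, 1) = (1, 11, -12)
  D5: (2, 11, -13) + (0, -1, 1) = (2, 10, -12)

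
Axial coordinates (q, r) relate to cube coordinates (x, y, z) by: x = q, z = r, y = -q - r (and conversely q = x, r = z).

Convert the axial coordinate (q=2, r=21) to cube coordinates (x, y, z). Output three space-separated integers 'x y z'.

Answer: 2 -23 21

Derivation:
x = q = 2
z = r = 21
y = -x - z = -(2) - (21) = -23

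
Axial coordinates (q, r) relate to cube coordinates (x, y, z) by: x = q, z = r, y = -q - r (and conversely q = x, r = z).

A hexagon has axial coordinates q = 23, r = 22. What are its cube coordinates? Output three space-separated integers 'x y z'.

Answer: 23 -45 22

Derivation:
x = q = 23
z = r = 22
y = -x - z = -(23) - (22) = -45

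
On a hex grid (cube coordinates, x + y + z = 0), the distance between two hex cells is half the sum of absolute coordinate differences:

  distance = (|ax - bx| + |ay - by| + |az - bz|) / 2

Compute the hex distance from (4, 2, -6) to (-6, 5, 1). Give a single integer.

|ax - bx| = |4 - (-6)| = 10
|ay - by| = |2 - 5| = 3
|az - bz| = |-6 - 1| = 7
distance = (10 + 3 + 7) / 2 = 20 / 2 = 10

Answer: 10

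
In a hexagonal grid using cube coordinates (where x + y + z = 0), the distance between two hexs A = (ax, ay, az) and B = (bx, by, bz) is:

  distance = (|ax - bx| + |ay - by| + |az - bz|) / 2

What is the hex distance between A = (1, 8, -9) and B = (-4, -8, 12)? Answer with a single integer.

|ax - bx| = |1 - (-4)| = 5
|ay - by| = |8 - (-8)| = 16
|az - bz| = |-9 - 12| = 21
distance = (5 + 16 + 21) / 2 = 42 / 2 = 21

Answer: 21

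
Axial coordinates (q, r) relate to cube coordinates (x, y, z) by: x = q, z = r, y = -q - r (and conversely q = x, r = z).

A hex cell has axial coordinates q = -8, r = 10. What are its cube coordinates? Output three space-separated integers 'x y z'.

x = q = -8
z = r = 10
y = -x - z = -(-8) - (10) = -2

Answer: -8 -2 10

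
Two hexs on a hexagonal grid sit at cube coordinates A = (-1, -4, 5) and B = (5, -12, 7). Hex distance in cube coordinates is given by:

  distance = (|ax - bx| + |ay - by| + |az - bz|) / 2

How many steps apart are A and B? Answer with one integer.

|ax - bx| = |-1 - 5| = 6
|ay - by| = |-4 - (-12)| = 8
|az - bz| = |5 - 7| = 2
distance = (6 + 8 + 2) / 2 = 16 / 2 = 8

Answer: 8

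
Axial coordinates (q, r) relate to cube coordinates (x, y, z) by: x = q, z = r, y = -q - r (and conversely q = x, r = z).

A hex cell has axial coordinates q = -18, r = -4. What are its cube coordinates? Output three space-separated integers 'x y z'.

Answer: -18 22 -4

Derivation:
x = q = -18
z = r = -4
y = -x - z = -(-18) - (-4) = 22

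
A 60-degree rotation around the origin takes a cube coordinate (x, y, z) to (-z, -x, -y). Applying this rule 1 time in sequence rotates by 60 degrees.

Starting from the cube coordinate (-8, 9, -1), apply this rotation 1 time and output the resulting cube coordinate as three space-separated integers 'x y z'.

Start: (-8, 9, -1)
Step 1: (-8, 9, -1) -> (-(-1), -(-8), -(9)) = (1, 8, -9)

Answer: 1 8 -9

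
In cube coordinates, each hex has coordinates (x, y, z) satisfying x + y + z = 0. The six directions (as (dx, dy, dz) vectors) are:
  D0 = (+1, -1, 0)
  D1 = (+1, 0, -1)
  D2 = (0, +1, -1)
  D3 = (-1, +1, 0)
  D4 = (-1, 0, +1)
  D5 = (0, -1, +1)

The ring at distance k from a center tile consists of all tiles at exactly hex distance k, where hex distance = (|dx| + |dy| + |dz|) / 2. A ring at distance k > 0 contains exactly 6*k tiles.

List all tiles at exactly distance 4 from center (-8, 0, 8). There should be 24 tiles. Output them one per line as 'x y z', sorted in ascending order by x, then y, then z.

Answer: -12 0 12
-12 1 11
-12 2 10
-12 3 9
-12 4 8
-11 -1 12
-11 4 7
-10 -2 12
-10 4 6
-9 -3 12
-9 4 5
-8 -4 12
-8 4 4
-7 -4 11
-7 3 4
-6 -4 10
-6 2 4
-5 -4 9
-5 1 4
-4 -4 8
-4 -3 7
-4 -2 6
-4 -1 5
-4 0 4

Derivation:
Walk ring at distance 4 from (-8, 0, 8):
Start at center + D4*4 = (-12, 0, 12)
  hex 0: (-12, 0, 12)
  hex 1: (-11, -1, 12)
  hex 2: (-10, -2, 12)
  hex 3: (-9, -3, 12)
  hex 4: (-8, -4, 12)
  hex 5: (-7, -4, 11)
  hex 6: (-6, -4, 10)
  hex 7: (-5, -4, 9)
  hex 8: (-4, -4, 8)
  hex 9: (-4, -3, 7)
  hex 10: (-4, -2, 6)
  hex 11: (-4, -1, 5)
  hex 12: (-4, 0, 4)
  hex 13: (-5, 1, 4)
  hex 14: (-6, 2, 4)
  hex 15: (-7, 3, 4)
  hex 16: (-8, 4, 4)
  hex 17: (-9, 4, 5)
  hex 18: (-10, 4, 6)
  hex 19: (-11, 4, 7)
  hex 20: (-12, 4, 8)
  hex 21: (-12, 3, 9)
  hex 22: (-12, 2, 10)
  hex 23: (-12, 1, 11)
Sorted: 24 hexes.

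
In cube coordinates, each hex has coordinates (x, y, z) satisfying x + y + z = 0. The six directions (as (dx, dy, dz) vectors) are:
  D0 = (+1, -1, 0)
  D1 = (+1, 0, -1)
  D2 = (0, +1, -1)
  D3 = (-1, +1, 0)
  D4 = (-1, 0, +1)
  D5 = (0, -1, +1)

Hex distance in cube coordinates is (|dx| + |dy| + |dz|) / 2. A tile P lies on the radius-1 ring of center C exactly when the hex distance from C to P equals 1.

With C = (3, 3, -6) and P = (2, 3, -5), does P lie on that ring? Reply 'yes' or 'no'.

Answer: yes

Derivation:
|px - cx| = |2 - 3| = 1
|py - cy| = |3 - 3| = 0
|pz - cz| = |-5 - (-6)| = 1
distance = (1+0+1)/2 = 2/2 = 1
radius = 1; distance == radius -> yes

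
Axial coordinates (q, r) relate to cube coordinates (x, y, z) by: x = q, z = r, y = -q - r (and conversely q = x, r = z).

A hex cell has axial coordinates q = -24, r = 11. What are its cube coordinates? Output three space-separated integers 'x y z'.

x = q = -24
z = r = 11
y = -x - z = -(-24) - (11) = 13

Answer: -24 13 11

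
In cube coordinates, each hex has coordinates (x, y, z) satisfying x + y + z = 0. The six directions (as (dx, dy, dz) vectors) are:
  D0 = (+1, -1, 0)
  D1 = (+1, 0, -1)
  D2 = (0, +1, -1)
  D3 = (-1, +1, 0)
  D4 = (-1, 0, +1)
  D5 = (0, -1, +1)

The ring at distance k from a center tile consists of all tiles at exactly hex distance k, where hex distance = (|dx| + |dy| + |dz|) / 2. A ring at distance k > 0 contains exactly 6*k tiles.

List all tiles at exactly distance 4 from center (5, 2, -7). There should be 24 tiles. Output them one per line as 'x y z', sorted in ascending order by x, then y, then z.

Answer: 1 2 -3
1 3 -4
1 4 -5
1 5 -6
1 6 -7
2 1 -3
2 6 -8
3 0 -3
3 6 -9
4 -1 -3
4 6 -10
5 -2 -3
5 6 -11
6 -2 -4
6 5 -11
7 -2 -5
7 4 -11
8 -2 -6
8 3 -11
9 -2 -7
9 -1 -8
9 0 -9
9 1 -10
9 2 -11

Derivation:
Walk ring at distance 4 from (5, 2, -7):
Start at center + D4*4 = (1, 2, -3)
  hex 0: (1, 2, -3)
  hex 1: (2, 1, -3)
  hex 2: (3, 0, -3)
  hex 3: (4, -1, -3)
  hex 4: (5, -2, -3)
  hex 5: (6, -2, -4)
  hex 6: (7, -2, -5)
  hex 7: (8, -2, -6)
  hex 8: (9, -2, -7)
  hex 9: (9, -1, -8)
  hex 10: (9, 0, -9)
  hex 11: (9, 1, -10)
  hex 12: (9, 2, -11)
  hex 13: (8, 3, -11)
  hex 14: (7, 4, -11)
  hex 15: (6, 5, -11)
  hex 16: (5, 6, -11)
  hex 17: (4, 6, -10)
  hex 18: (3, 6, -9)
  hex 19: (2, 6, -8)
  hex 20: (1, 6, -7)
  hex 21: (1, 5, -6)
  hex 22: (1, 4, -5)
  hex 23: (1, 3, -4)
Sorted: 24 hexes.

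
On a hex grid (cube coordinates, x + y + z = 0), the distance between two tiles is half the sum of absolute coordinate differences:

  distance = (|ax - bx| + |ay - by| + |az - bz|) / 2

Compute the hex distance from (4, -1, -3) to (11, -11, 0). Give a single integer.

|ax - bx| = |4 - 11| = 7
|ay - by| = |-1 - (-11)| = 10
|az - bz| = |-3 - 0| = 3
distance = (7 + 10 + 3) / 2 = 20 / 2 = 10

Answer: 10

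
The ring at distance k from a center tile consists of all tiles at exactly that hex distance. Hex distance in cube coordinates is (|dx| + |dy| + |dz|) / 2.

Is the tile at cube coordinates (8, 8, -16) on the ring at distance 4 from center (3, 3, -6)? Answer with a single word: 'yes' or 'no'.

Answer: no

Derivation:
|px - cx| = |8 - 3| = 5
|py - cy| = |8 - 3| = 5
|pz - cz| = |-16 - (-6)| = 10
distance = (5+5+10)/2 = 20/2 = 10
radius = 4; distance != radius -> no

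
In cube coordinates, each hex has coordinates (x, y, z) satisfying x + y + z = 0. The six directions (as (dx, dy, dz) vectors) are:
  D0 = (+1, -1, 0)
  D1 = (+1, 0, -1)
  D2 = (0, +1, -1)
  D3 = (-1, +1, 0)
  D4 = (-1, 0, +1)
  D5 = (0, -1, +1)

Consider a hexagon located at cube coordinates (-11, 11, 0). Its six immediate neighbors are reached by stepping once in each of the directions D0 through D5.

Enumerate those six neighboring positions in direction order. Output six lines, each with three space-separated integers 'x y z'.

Answer: -10 10 0
-10 11 -1
-11 12 -1
-12 12 0
-12 11 1
-11 10 1

Derivation:
Center: (-11, 11, 0). Add each direction:
  D0: (-11, 11, 0) + (1, -1, 0) = (-10, 10, 0)
  D1: (-11, 11, 0) + (1, 0, -1) = (-10, 11, -1)
  D2: (-11, 11, 0) + (0, 1, -1) = (-11, 12, -1)
  D3: (-11, 11, 0) + (-1, 1, 0) = (-12, 12, 0)
  D4: (-11, 11, 0) + (-1, 0, 1) = (-12, 11, 1)
  D5: (-11, 11, 0) + (0, -1, 1) = (-11, 10, 1)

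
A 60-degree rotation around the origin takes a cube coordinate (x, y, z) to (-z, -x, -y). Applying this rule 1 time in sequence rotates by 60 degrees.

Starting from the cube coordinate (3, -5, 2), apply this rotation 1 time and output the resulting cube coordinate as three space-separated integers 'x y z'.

Start: (3, -5, 2)
Step 1: (3, -5, 2) -> (-(2), -(3), -(-5)) = (-2, -3, 5)

Answer: -2 -3 5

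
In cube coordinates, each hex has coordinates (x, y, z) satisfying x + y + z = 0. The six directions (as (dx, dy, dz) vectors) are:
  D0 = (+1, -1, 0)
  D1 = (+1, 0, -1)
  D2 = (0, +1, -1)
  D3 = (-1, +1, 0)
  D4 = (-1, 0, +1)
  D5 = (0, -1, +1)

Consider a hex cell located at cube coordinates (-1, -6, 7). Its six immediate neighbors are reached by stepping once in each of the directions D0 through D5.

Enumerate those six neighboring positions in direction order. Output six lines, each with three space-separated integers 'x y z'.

Center: (-1, -6, 7). Add each direction:
  D0: (-1, -6, 7) + (1, -1, 0) = (0, -7, 7)
  D1: (-1, -6, 7) + (1, 0, -1) = (0, -6, 6)
  D2: (-1, -6, 7) + (0, 1, -1) = (-1, -5, 6)
  D3: (-1, -6, 7) + (-1, 1, 0) = (-2, -5, 7)
  D4: (-1, -6, 7) + (-1, 0, 1) = (-2, -6, 8)
  D5: (-1, -6, 7) + (0, -1, 1) = (-1, -7, 8)

Answer: 0 -7 7
0 -6 6
-1 -5 6
-2 -5 7
-2 -6 8
-1 -7 8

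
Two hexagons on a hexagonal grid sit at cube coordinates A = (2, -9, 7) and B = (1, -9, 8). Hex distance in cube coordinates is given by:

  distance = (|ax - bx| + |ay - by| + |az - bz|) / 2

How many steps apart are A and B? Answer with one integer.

Answer: 1

Derivation:
|ax - bx| = |2 - 1| = 1
|ay - by| = |-9 - (-9)| = 0
|az - bz| = |7 - 8| = 1
distance = (1 + 0 + 1) / 2 = 2 / 2 = 1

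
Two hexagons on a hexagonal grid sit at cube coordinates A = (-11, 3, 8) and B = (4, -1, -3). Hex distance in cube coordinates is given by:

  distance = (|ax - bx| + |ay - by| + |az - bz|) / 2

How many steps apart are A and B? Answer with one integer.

Answer: 15

Derivation:
|ax - bx| = |-11 - 4| = 15
|ay - by| = |3 - (-1)| = 4
|az - bz| = |8 - (-3)| = 11
distance = (15 + 4 + 11) / 2 = 30 / 2 = 15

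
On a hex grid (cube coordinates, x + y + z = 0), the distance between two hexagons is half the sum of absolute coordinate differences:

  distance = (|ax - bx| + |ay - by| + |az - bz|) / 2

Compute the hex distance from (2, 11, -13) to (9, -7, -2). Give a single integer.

Answer: 18

Derivation:
|ax - bx| = |2 - 9| = 7
|ay - by| = |11 - (-7)| = 18
|az - bz| = |-13 - (-2)| = 11
distance = (7 + 18 + 11) / 2 = 36 / 2 = 18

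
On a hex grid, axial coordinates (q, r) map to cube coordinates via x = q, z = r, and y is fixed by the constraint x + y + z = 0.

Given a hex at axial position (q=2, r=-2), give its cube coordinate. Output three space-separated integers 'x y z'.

x = q = 2
z = r = -2
y = -x - z = -(2) - (-2) = 0

Answer: 2 0 -2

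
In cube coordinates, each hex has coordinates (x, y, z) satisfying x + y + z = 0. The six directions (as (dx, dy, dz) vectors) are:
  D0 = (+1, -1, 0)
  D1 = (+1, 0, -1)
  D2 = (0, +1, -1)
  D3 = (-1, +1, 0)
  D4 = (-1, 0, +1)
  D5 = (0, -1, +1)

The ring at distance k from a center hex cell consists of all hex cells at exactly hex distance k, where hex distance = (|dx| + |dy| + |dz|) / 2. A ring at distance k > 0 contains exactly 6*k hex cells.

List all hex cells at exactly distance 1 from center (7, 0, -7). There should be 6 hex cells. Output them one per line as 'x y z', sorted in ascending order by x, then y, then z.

Answer: 6 0 -6
6 1 -7
7 -1 -6
7 1 -8
8 -1 -7
8 0 -8

Derivation:
Walk ring at distance 1 from (7, 0, -7):
Start at center + D4*1 = (6, 0, -6)
  hex 0: (6, 0, -6)
  hex 1: (7, -1, -6)
  hex 2: (8, -1, -7)
  hex 3: (8, 0, -8)
  hex 4: (7, 1, -8)
  hex 5: (6, 1, -7)
Sorted: 6 hexes.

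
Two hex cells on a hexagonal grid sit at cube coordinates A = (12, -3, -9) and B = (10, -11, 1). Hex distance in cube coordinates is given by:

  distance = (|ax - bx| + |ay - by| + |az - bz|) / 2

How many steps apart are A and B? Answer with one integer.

Answer: 10

Derivation:
|ax - bx| = |12 - 10| = 2
|ay - by| = |-3 - (-11)| = 8
|az - bz| = |-9 - 1| = 10
distance = (2 + 8 + 10) / 2 = 20 / 2 = 10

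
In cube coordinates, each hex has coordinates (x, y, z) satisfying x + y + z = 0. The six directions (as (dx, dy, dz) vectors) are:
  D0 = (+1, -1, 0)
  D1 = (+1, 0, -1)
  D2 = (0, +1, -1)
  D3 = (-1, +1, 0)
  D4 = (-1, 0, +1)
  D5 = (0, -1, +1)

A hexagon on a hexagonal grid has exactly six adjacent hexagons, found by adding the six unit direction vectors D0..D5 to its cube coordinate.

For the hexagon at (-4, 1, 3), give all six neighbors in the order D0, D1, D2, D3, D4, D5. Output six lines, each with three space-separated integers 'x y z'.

Center: (-4, 1, 3). Add each direction:
  D0: (-4, 1, 3) + (1, -1, 0) = (-3, 0, 3)
  D1: (-4, 1, 3) + (1, 0, -1) = (-3, 1, 2)
  D2: (-4, 1, 3) + (0, 1, -1) = (-4, 2, 2)
  D3: (-4, 1, 3) + (-1, 1, 0) = (-5, 2, 3)
  D4: (-4, 1, 3) + (-1, 0, 1) = (-5, 1, 4)
  D5: (-4, 1, 3) + (0, -1, 1) = (-4, 0, 4)

Answer: -3 0 3
-3 1 2
-4 2 2
-5 2 3
-5 1 4
-4 0 4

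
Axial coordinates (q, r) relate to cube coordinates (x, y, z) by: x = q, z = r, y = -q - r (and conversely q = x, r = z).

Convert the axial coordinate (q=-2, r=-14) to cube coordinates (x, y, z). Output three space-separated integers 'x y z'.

x = q = -2
z = r = -14
y = -x - z = -(-2) - (-14) = 16

Answer: -2 16 -14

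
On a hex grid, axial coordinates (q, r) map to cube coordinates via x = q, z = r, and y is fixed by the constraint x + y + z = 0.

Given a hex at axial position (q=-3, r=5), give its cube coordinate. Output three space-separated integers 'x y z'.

x = q = -3
z = r = 5
y = -x - z = -(-3) - (5) = -2

Answer: -3 -2 5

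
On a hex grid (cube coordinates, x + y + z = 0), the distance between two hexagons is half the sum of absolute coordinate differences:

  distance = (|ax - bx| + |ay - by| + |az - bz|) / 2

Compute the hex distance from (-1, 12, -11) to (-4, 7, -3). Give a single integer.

Answer: 8

Derivation:
|ax - bx| = |-1 - (-4)| = 3
|ay - by| = |12 - 7| = 5
|az - bz| = |-11 - (-3)| = 8
distance = (3 + 5 + 8) / 2 = 16 / 2 = 8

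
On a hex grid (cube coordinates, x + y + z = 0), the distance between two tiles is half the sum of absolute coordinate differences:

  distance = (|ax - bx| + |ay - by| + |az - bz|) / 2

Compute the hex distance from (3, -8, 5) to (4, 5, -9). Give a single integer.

Answer: 14

Derivation:
|ax - bx| = |3 - 4| = 1
|ay - by| = |-8 - 5| = 13
|az - bz| = |5 - (-9)| = 14
distance = (1 + 13 + 14) / 2 = 28 / 2 = 14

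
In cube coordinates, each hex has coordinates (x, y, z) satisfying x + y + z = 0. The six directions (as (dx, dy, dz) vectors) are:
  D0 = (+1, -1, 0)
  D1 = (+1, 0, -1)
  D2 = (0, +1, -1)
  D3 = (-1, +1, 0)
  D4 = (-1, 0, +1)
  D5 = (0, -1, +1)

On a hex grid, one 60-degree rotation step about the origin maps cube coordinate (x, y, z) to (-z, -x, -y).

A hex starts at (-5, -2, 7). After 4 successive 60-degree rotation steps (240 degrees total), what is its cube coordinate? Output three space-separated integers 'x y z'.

Start: (-5, -2, 7)
Step 1: (-5, -2, 7) -> (-(7), -(-5), -(-2)) = (-7, 5, 2)
Step 2: (-7, 5, 2) -> (-(2), -(-7), -(5)) = (-2, 7, -5)
Step 3: (-2, 7, -5) -> (-(-5), -(-2), -(7)) = (5, 2, -7)
Step 4: (5, 2, -7) -> (-(-7), -(5), -(2)) = (7, -5, -2)

Answer: 7 -5 -2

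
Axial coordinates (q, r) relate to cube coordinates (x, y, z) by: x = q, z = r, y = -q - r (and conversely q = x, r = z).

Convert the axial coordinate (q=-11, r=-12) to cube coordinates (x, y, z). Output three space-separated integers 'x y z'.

x = q = -11
z = r = -12
y = -x - z = -(-11) - (-12) = 23

Answer: -11 23 -12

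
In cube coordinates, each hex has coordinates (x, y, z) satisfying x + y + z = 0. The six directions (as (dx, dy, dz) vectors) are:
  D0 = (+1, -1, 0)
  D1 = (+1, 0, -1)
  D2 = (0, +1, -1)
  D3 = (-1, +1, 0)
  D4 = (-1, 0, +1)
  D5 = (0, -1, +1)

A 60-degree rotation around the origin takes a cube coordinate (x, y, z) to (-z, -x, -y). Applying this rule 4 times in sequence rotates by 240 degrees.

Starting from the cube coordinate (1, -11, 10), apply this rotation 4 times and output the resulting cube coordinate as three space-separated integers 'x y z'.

Answer: 10 1 -11

Derivation:
Start: (1, -11, 10)
Step 1: (1, -11, 10) -> (-(10), -(1), -(-11)) = (-10, -1, 11)
Step 2: (-10, -1, 11) -> (-(11), -(-10), -(-1)) = (-11, 10, 1)
Step 3: (-11, 10, 1) -> (-(1), -(-11), -(10)) = (-1, 11, -10)
Step 4: (-1, 11, -10) -> (-(-10), -(-1), -(11)) = (10, 1, -11)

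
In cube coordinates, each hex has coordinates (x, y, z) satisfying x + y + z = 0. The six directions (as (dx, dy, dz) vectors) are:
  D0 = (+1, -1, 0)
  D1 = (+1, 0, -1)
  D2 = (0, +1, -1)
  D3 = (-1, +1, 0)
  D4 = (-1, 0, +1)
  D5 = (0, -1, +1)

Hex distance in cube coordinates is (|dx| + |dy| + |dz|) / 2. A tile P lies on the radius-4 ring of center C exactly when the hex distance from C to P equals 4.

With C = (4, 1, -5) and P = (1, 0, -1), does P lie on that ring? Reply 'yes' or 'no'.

|px - cx| = |1 - 4| = 3
|py - cy| = |0 - 1| = 1
|pz - cz| = |-1 - (-5)| = 4
distance = (3+1+4)/2 = 8/2 = 4
radius = 4; distance == radius -> yes

Answer: yes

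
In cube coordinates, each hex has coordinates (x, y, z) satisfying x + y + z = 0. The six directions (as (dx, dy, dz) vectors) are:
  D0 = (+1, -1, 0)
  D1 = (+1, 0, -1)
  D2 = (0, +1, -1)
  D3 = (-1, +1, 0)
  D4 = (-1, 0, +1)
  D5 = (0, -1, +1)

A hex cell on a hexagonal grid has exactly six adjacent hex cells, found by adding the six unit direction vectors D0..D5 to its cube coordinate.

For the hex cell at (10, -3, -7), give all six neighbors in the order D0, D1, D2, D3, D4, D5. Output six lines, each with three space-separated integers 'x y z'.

Center: (10, -3, -7). Add each direction:
  D0: (10, -3, -7) + (1, -1, 0) = (11, -4, -7)
  D1: (10, -3, -7) + (1, 0, -1) = (11, -3, -8)
  D2: (10, -3, -7) + (0, 1, -1) = (10, -2, -8)
  D3: (10, -3, -7) + (-1, 1, 0) = (9, -2, -7)
  D4: (10, -3, -7) + (-1, 0, 1) = (9, -3, -6)
  D5: (10, -3, -7) + (0, -1, 1) = (10, -4, -6)

Answer: 11 -4 -7
11 -3 -8
10 -2 -8
9 -2 -7
9 -3 -6
10 -4 -6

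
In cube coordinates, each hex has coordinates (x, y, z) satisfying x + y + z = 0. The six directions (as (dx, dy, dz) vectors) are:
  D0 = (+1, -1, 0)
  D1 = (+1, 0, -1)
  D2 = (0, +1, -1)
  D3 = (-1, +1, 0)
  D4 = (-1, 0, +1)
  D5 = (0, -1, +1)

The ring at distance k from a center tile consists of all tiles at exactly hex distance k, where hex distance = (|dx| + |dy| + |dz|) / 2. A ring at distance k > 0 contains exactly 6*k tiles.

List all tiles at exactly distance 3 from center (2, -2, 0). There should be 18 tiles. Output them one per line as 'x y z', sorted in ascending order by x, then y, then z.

Answer: -1 -2 3
-1 -1 2
-1 0 1
-1 1 0
0 -3 3
0 1 -1
1 -4 3
1 1 -2
2 -5 3
2 1 -3
3 -5 2
3 0 -3
4 -5 1
4 -1 -3
5 -5 0
5 -4 -1
5 -3 -2
5 -2 -3

Derivation:
Walk ring at distance 3 from (2, -2, 0):
Start at center + D4*3 = (-1, -2, 3)
  hex 0: (-1, -2, 3)
  hex 1: (0, -3, 3)
  hex 2: (1, -4, 3)
  hex 3: (2, -5, 3)
  hex 4: (3, -5, 2)
  hex 5: (4, -5, 1)
  hex 6: (5, -5, 0)
  hex 7: (5, -4, -1)
  hex 8: (5, -3, -2)
  hex 9: (5, -2, -3)
  hex 10: (4, -1, -3)
  hex 11: (3, 0, -3)
  hex 12: (2, 1, -3)
  hex 13: (1, 1, -2)
  hex 14: (0, 1, -1)
  hex 15: (-1, 1, 0)
  hex 16: (-1, 0, 1)
  hex 17: (-1, -1, 2)
Sorted: 18 hexes.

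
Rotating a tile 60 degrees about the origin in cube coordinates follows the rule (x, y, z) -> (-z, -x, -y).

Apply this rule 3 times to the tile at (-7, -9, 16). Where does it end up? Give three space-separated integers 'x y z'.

Answer: 7 9 -16

Derivation:
Start: (-7, -9, 16)
Step 1: (-7, -9, 16) -> (-(16), -(-7), -(-9)) = (-16, 7, 9)
Step 2: (-16, 7, 9) -> (-(9), -(-16), -(7)) = (-9, 16, -7)
Step 3: (-9, 16, -7) -> (-(-7), -(-9), -(16)) = (7, 9, -16)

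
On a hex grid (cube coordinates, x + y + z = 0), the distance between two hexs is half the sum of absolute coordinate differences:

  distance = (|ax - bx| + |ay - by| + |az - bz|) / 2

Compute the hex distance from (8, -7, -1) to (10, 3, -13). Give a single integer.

Answer: 12

Derivation:
|ax - bx| = |8 - 10| = 2
|ay - by| = |-7 - 3| = 10
|az - bz| = |-1 - (-13)| = 12
distance = (2 + 10 + 12) / 2 = 24 / 2 = 12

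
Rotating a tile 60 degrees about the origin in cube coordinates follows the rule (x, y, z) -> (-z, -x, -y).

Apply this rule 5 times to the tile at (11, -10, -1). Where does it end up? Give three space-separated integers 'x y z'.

Start: (11, -10, -1)
Step 1: (11, -10, -1) -> (-(-1), -(11), -(-10)) = (1, -11, 10)
Step 2: (1, -11, 10) -> (-(10), -(1), -(-11)) = (-10, -1, 11)
Step 3: (-10, -1, 11) -> (-(11), -(-10), -(-1)) = (-11, 10, 1)
Step 4: (-11, 10, 1) -> (-(1), -(-11), -(10)) = (-1, 11, -10)
Step 5: (-1, 11, -10) -> (-(-10), -(-1), -(11)) = (10, 1, -11)

Answer: 10 1 -11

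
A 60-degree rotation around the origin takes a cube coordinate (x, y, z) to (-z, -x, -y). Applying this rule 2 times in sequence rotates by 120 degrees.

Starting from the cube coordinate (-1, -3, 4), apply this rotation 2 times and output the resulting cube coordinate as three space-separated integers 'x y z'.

Answer: -3 4 -1

Derivation:
Start: (-1, -3, 4)
Step 1: (-1, -3, 4) -> (-(4), -(-1), -(-3)) = (-4, 1, 3)
Step 2: (-4, 1, 3) -> (-(3), -(-4), -(1)) = (-3, 4, -1)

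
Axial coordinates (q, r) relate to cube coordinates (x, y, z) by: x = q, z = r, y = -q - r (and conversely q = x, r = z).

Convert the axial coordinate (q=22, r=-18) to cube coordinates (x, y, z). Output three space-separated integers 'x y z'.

Answer: 22 -4 -18

Derivation:
x = q = 22
z = r = -18
y = -x - z = -(22) - (-18) = -4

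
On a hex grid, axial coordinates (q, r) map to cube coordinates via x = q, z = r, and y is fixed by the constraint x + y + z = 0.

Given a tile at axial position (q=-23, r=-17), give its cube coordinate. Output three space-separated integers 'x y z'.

Answer: -23 40 -17

Derivation:
x = q = -23
z = r = -17
y = -x - z = -(-23) - (-17) = 40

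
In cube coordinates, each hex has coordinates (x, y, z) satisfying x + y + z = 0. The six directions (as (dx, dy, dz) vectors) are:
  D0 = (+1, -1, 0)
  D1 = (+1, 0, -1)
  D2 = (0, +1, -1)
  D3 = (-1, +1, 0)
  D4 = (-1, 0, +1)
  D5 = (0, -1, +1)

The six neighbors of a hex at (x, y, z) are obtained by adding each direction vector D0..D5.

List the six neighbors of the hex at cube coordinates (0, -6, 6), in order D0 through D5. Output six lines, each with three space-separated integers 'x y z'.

Answer: 1 -7 6
1 -6 5
0 -5 5
-1 -5 6
-1 -6 7
0 -7 7

Derivation:
Center: (0, -6, 6). Add each direction:
  D0: (0, -6, 6) + (1, -1, 0) = (1, -7, 6)
  D1: (0, -6, 6) + (1, 0, -1) = (1, -6, 5)
  D2: (0, -6, 6) + (0, 1, -1) = (0, -5, 5)
  D3: (0, -6, 6) + (-1, 1, 0) = (-1, -5, 6)
  D4: (0, -6, 6) + (-1, 0, 1) = (-1, -6, 7)
  D5: (0, -6, 6) + (0, -1, 1) = (0, -7, 7)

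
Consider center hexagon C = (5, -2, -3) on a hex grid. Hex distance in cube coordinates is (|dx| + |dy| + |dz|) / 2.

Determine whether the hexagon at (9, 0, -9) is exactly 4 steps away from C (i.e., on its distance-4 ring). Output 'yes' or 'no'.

Answer: no

Derivation:
|px - cx| = |9 - 5| = 4
|py - cy| = |0 - (-2)| = 2
|pz - cz| = |-9 - (-3)| = 6
distance = (4+2+6)/2 = 12/2 = 6
radius = 4; distance != radius -> no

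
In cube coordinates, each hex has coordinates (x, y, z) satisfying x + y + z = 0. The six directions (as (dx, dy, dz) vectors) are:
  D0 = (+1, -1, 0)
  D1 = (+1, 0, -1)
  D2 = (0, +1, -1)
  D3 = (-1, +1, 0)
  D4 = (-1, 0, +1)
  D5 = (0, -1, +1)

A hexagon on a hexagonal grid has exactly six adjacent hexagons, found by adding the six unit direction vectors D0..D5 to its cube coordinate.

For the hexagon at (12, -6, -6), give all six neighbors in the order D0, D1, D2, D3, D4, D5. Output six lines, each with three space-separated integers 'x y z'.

Center: (12, -6, -6). Add each direction:
  D0: (12, -6, -6) + (1, -1, 0) = (13, -7, -6)
  D1: (12, -6, -6) + (1, 0, -1) = (13, -6, -7)
  D2: (12, -6, -6) + (0, 1, -1) = (12, -5, -7)
  D3: (12, -6, -6) + (-1, 1, 0) = (11, -5, -6)
  D4: (12, -6, -6) + (-1, 0, 1) = (11, -6, -5)
  D5: (12, -6, -6) + (0, -1, 1) = (12, -7, -5)

Answer: 13 -7 -6
13 -6 -7
12 -5 -7
11 -5 -6
11 -6 -5
12 -7 -5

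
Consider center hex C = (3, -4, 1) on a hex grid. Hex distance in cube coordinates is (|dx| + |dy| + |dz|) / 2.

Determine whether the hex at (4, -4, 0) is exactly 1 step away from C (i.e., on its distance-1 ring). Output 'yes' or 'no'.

Answer: yes

Derivation:
|px - cx| = |4 - 3| = 1
|py - cy| = |-4 - (-4)| = 0
|pz - cz| = |0 - 1| = 1
distance = (1+0+1)/2 = 2/2 = 1
radius = 1; distance == radius -> yes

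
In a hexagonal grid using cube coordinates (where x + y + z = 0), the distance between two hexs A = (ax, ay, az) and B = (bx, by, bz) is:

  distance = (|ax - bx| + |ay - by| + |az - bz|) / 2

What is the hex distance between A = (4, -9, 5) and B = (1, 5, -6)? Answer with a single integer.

|ax - bx| = |4 - 1| = 3
|ay - by| = |-9 - 5| = 14
|az - bz| = |5 - (-6)| = 11
distance = (3 + 14 + 11) / 2 = 28 / 2 = 14

Answer: 14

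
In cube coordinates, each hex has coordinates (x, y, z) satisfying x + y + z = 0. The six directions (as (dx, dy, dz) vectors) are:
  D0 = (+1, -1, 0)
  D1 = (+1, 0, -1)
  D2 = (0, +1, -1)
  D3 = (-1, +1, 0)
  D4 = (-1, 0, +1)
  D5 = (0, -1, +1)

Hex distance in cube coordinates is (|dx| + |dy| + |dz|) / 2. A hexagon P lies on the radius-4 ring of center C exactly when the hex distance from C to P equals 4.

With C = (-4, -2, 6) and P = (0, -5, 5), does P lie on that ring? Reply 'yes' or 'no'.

|px - cx| = |0 - (-4)| = 4
|py - cy| = |-5 - (-2)| = 3
|pz - cz| = |5 - 6| = 1
distance = (4+3+1)/2 = 8/2 = 4
radius = 4; distance == radius -> yes

Answer: yes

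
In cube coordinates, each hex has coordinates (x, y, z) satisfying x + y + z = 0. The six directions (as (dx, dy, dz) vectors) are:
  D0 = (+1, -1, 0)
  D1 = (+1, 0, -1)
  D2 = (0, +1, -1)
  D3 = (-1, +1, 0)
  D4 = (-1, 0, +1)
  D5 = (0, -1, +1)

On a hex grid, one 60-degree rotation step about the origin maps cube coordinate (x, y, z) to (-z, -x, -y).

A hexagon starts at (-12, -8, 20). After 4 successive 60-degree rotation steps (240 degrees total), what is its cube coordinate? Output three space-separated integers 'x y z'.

Start: (-12, -8, 20)
Step 1: (-12, -8, 20) -> (-(20), -(-12), -(-8)) = (-20, 12, 8)
Step 2: (-20, 12, 8) -> (-(8), -(-20), -(12)) = (-8, 20, -12)
Step 3: (-8, 20, -12) -> (-(-12), -(-8), -(20)) = (12, 8, -20)
Step 4: (12, 8, -20) -> (-(-20), -(12), -(8)) = (20, -12, -8)

Answer: 20 -12 -8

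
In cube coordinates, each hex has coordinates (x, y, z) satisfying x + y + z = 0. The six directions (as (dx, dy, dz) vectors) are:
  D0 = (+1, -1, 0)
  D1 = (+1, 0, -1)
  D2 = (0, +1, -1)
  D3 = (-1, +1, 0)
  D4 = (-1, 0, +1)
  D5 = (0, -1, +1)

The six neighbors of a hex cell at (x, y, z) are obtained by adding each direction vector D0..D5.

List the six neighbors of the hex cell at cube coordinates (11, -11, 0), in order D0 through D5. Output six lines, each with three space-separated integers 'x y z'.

Center: (11, -11, 0). Add each direction:
  D0: (11, -11, 0) + (1, -1, 0) = (12, -12, 0)
  D1: (11, -11, 0) + (1, 0, -1) = (12, -11, -1)
  D2: (11, -11, 0) + (0, 1, -1) = (11, -10, -1)
  D3: (11, -11, 0) + (-1, 1, 0) = (10, -10, 0)
  D4: (11, -11, 0) + (-1, 0, 1) = (10, -11, 1)
  D5: (11, -11, 0) + (0, -1, 1) = (11, -12, 1)

Answer: 12 -12 0
12 -11 -1
11 -10 -1
10 -10 0
10 -11 1
11 -12 1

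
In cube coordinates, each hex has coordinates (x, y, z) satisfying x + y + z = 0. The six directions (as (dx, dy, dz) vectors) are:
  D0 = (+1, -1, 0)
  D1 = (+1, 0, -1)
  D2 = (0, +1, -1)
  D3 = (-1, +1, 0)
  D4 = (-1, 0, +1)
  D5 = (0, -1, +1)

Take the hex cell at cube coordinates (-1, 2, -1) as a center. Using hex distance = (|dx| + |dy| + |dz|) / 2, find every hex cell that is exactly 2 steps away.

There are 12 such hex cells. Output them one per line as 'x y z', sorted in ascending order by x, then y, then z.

Answer: -3 2 1
-3 3 0
-3 4 -1
-2 1 1
-2 4 -2
-1 0 1
-1 4 -3
0 0 0
0 3 -3
1 0 -1
1 1 -2
1 2 -3

Derivation:
Walk ring at distance 2 from (-1, 2, -1):
Start at center + D4*2 = (-3, 2, 1)
  hex 0: (-3, 2, 1)
  hex 1: (-2, 1, 1)
  hex 2: (-1, 0, 1)
  hex 3: (0, 0, 0)
  hex 4: (1, 0, -1)
  hex 5: (1, 1, -2)
  hex 6: (1, 2, -3)
  hex 7: (0, 3, -3)
  hex 8: (-1, 4, -3)
  hex 9: (-2, 4, -2)
  hex 10: (-3, 4, -1)
  hex 11: (-3, 3, 0)
Sorted: 12 hexes.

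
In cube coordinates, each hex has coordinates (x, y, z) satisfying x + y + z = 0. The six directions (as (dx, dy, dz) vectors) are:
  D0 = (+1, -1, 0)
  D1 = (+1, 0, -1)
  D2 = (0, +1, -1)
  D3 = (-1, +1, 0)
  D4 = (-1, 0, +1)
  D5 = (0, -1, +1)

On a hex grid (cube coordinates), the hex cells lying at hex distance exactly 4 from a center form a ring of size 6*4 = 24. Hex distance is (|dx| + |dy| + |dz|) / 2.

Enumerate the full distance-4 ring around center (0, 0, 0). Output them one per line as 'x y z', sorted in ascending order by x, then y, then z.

Walk ring at distance 4 from (0, 0, 0):
Start at center + D4*4 = (-4, 0, 4)
  hex 0: (-4, 0, 4)
  hex 1: (-3, -1, 4)
  hex 2: (-2, -2, 4)
  hex 3: (-1, -3, 4)
  hex 4: (0, -4, 4)
  hex 5: (1, -4, 3)
  hex 6: (2, -4, 2)
  hex 7: (3, -4, 1)
  hex 8: (4, -4, 0)
  hex 9: (4, -3, -1)
  hex 10: (4, -2, -2)
  hex 11: (4, -1, -3)
  hex 12: (4, 0, -4)
  hex 13: (3, 1, -4)
  hex 14: (2, 2, -4)
  hex 15: (1, 3, -4)
  hex 16: (0, 4, -4)
  hex 17: (-1, 4, -3)
  hex 18: (-2, 4, -2)
  hex 19: (-3, 4, -1)
  hex 20: (-4, 4, 0)
  hex 21: (-4, 3, 1)
  hex 22: (-4, 2, 2)
  hex 23: (-4, 1, 3)
Sorted: 24 hexes.

Answer: -4 0 4
-4 1 3
-4 2 2
-4 3 1
-4 4 0
-3 -1 4
-3 4 -1
-2 -2 4
-2 4 -2
-1 -3 4
-1 4 -3
0 -4 4
0 4 -4
1 -4 3
1 3 -4
2 -4 2
2 2 -4
3 -4 1
3 1 -4
4 -4 0
4 -3 -1
4 -2 -2
4 -1 -3
4 0 -4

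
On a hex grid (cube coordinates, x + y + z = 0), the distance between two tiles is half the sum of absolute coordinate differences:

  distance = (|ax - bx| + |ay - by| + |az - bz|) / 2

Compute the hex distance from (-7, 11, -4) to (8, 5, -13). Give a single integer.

Answer: 15

Derivation:
|ax - bx| = |-7 - 8| = 15
|ay - by| = |11 - 5| = 6
|az - bz| = |-4 - (-13)| = 9
distance = (15 + 6 + 9) / 2 = 30 / 2 = 15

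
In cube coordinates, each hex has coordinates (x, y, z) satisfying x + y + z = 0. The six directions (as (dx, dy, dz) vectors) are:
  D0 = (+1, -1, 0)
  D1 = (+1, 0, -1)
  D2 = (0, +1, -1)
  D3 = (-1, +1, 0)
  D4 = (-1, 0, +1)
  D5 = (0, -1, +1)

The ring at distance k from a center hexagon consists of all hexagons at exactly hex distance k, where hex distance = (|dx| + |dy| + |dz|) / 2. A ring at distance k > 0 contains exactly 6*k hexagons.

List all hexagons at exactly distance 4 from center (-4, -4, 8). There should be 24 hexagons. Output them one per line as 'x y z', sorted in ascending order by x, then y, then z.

Answer: -8 -4 12
-8 -3 11
-8 -2 10
-8 -1 9
-8 0 8
-7 -5 12
-7 0 7
-6 -6 12
-6 0 6
-5 -7 12
-5 0 5
-4 -8 12
-4 0 4
-3 -8 11
-3 -1 4
-2 -8 10
-2 -2 4
-1 -8 9
-1 -3 4
0 -8 8
0 -7 7
0 -6 6
0 -5 5
0 -4 4

Derivation:
Walk ring at distance 4 from (-4, -4, 8):
Start at center + D4*4 = (-8, -4, 12)
  hex 0: (-8, -4, 12)
  hex 1: (-7, -5, 12)
  hex 2: (-6, -6, 12)
  hex 3: (-5, -7, 12)
  hex 4: (-4, -8, 12)
  hex 5: (-3, -8, 11)
  hex 6: (-2, -8, 10)
  hex 7: (-1, -8, 9)
  hex 8: (0, -8, 8)
  hex 9: (0, -7, 7)
  hex 10: (0, -6, 6)
  hex 11: (0, -5, 5)
  hex 12: (0, -4, 4)
  hex 13: (-1, -3, 4)
  hex 14: (-2, -2, 4)
  hex 15: (-3, -1, 4)
  hex 16: (-4, 0, 4)
  hex 17: (-5, 0, 5)
  hex 18: (-6, 0, 6)
  hex 19: (-7, 0, 7)
  hex 20: (-8, 0, 8)
  hex 21: (-8, -1, 9)
  hex 22: (-8, -2, 10)
  hex 23: (-8, -3, 11)
Sorted: 24 hexes.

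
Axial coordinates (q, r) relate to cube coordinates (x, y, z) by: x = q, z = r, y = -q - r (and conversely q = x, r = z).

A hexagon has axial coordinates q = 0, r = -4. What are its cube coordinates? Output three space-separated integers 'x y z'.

Answer: 0 4 -4

Derivation:
x = q = 0
z = r = -4
y = -x - z = -(0) - (-4) = 4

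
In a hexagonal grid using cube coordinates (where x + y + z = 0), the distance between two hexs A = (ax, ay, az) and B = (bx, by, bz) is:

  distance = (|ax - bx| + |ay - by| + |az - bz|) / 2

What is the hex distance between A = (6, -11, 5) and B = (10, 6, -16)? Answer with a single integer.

|ax - bx| = |6 - 10| = 4
|ay - by| = |-11 - 6| = 17
|az - bz| = |5 - (-16)| = 21
distance = (4 + 17 + 21) / 2 = 42 / 2 = 21

Answer: 21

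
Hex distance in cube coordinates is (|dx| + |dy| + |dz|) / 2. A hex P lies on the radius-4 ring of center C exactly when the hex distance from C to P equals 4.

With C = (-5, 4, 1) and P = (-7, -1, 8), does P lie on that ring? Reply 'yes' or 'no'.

Answer: no

Derivation:
|px - cx| = |-7 - (-5)| = 2
|py - cy| = |-1 - 4| = 5
|pz - cz| = |8 - 1| = 7
distance = (2+5+7)/2 = 14/2 = 7
radius = 4; distance != radius -> no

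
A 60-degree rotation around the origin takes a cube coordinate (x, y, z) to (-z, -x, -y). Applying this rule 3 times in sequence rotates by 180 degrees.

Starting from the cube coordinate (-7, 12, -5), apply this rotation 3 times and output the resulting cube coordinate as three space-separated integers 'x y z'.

Answer: 7 -12 5

Derivation:
Start: (-7, 12, -5)
Step 1: (-7, 12, -5) -> (-(-5), -(-7), -(12)) = (5, 7, -12)
Step 2: (5, 7, -12) -> (-(-12), -(5), -(7)) = (12, -5, -7)
Step 3: (12, -5, -7) -> (-(-7), -(12), -(-5)) = (7, -12, 5)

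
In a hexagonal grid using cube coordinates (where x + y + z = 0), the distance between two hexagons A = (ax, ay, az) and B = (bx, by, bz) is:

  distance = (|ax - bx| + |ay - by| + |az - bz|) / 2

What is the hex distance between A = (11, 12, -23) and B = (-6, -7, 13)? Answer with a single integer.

|ax - bx| = |11 - (-6)| = 17
|ay - by| = |12 - (-7)| = 19
|az - bz| = |-23 - 13| = 36
distance = (17 + 19 + 36) / 2 = 72 / 2 = 36

Answer: 36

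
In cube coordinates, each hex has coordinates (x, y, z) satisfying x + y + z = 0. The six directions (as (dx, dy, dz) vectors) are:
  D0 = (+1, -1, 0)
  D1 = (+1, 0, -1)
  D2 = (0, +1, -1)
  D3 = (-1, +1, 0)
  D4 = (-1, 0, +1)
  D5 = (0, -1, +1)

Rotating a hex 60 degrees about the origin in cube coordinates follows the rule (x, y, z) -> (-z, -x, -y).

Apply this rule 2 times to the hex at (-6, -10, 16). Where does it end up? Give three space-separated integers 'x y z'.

Answer: -10 16 -6

Derivation:
Start: (-6, -10, 16)
Step 1: (-6, -10, 16) -> (-(16), -(-6), -(-10)) = (-16, 6, 10)
Step 2: (-16, 6, 10) -> (-(10), -(-16), -(6)) = (-10, 16, -6)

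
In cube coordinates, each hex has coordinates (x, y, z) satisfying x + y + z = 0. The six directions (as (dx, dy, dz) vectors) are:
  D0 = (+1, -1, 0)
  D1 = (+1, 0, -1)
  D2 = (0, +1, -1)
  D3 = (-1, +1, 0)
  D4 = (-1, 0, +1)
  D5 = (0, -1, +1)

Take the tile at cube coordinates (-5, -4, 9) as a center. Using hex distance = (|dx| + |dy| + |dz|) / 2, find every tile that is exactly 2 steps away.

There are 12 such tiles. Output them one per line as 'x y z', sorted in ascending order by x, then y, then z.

Answer: -7 -4 11
-7 -3 10
-7 -2 9
-6 -5 11
-6 -2 8
-5 -6 11
-5 -2 7
-4 -6 10
-4 -3 7
-3 -6 9
-3 -5 8
-3 -4 7

Derivation:
Walk ring at distance 2 from (-5, -4, 9):
Start at center + D4*2 = (-7, -4, 11)
  hex 0: (-7, -4, 11)
  hex 1: (-6, -5, 11)
  hex 2: (-5, -6, 11)
  hex 3: (-4, -6, 10)
  hex 4: (-3, -6, 9)
  hex 5: (-3, -5, 8)
  hex 6: (-3, -4, 7)
  hex 7: (-4, -3, 7)
  hex 8: (-5, -2, 7)
  hex 9: (-6, -2, 8)
  hex 10: (-7, -2, 9)
  hex 11: (-7, -3, 10)
Sorted: 12 hexes.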